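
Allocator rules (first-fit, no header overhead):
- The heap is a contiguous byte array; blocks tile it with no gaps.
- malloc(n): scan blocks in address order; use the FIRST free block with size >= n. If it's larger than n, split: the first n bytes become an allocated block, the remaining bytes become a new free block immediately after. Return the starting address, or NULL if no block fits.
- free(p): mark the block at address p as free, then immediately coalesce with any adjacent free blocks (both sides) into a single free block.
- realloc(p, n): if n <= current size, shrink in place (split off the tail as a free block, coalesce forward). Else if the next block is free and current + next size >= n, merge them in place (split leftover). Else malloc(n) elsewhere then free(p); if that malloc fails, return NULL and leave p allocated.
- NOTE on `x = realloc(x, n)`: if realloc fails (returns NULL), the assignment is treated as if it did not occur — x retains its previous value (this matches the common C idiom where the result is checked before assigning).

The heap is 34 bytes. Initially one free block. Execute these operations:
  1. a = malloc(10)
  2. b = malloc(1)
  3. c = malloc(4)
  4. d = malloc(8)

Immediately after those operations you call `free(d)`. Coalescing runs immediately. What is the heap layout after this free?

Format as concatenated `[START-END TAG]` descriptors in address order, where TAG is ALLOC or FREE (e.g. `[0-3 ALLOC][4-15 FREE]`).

Op 1: a = malloc(10) -> a = 0; heap: [0-9 ALLOC][10-33 FREE]
Op 2: b = malloc(1) -> b = 10; heap: [0-9 ALLOC][10-10 ALLOC][11-33 FREE]
Op 3: c = malloc(4) -> c = 11; heap: [0-9 ALLOC][10-10 ALLOC][11-14 ALLOC][15-33 FREE]
Op 4: d = malloc(8) -> d = 15; heap: [0-9 ALLOC][10-10 ALLOC][11-14 ALLOC][15-22 ALLOC][23-33 FREE]
free(d): d = 15 -> block [15-22 ALLOC]; mark free, coalesce with adjacent free neighbors -> [0-9 ALLOC][10-10 ALLOC][11-14 ALLOC][15-33 FREE]

Answer: [0-9 ALLOC][10-10 ALLOC][11-14 ALLOC][15-33 FREE]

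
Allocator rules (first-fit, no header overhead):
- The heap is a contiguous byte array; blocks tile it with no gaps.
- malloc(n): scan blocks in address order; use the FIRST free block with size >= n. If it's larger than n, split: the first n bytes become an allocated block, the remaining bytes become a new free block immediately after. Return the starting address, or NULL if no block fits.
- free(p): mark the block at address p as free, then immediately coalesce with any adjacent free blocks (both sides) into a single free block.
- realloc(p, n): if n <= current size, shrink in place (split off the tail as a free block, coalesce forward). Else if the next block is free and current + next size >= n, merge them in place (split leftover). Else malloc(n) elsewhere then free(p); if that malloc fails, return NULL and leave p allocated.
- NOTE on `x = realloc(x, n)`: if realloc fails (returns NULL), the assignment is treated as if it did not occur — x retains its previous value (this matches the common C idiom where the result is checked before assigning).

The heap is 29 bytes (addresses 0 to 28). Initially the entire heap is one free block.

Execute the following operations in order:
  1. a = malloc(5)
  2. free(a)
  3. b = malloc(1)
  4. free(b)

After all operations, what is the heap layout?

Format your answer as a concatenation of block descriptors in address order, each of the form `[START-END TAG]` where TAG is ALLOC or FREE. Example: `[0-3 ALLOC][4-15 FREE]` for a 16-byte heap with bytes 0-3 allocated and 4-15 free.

Answer: [0-28 FREE]

Derivation:
Op 1: a = malloc(5) -> a = 0; heap: [0-4 ALLOC][5-28 FREE]
Op 2: free(a) -> (freed a); heap: [0-28 FREE]
Op 3: b = malloc(1) -> b = 0; heap: [0-0 ALLOC][1-28 FREE]
Op 4: free(b) -> (freed b); heap: [0-28 FREE]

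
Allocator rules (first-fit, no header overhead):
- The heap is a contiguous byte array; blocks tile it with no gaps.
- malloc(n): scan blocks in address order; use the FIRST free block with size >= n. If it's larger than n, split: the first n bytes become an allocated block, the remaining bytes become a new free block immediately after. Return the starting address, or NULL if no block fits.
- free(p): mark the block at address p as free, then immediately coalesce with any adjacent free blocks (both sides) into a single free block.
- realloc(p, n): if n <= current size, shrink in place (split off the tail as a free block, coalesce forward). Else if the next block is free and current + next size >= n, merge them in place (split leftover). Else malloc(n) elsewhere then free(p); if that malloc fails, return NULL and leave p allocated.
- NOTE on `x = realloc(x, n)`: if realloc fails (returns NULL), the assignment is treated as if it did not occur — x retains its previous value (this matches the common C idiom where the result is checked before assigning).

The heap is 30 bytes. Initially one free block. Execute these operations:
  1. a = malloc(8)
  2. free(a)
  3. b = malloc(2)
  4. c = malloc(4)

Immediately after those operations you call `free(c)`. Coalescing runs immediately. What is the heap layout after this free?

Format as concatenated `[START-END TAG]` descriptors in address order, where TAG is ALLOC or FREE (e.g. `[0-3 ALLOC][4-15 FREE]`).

Answer: [0-1 ALLOC][2-29 FREE]

Derivation:
Op 1: a = malloc(8) -> a = 0; heap: [0-7 ALLOC][8-29 FREE]
Op 2: free(a) -> (freed a); heap: [0-29 FREE]
Op 3: b = malloc(2) -> b = 0; heap: [0-1 ALLOC][2-29 FREE]
Op 4: c = malloc(4) -> c = 2; heap: [0-1 ALLOC][2-5 ALLOC][6-29 FREE]
free(c): c = 2 -> block [2-5 ALLOC]; mark free, coalesce with adjacent free neighbors -> [0-1 ALLOC][2-29 FREE]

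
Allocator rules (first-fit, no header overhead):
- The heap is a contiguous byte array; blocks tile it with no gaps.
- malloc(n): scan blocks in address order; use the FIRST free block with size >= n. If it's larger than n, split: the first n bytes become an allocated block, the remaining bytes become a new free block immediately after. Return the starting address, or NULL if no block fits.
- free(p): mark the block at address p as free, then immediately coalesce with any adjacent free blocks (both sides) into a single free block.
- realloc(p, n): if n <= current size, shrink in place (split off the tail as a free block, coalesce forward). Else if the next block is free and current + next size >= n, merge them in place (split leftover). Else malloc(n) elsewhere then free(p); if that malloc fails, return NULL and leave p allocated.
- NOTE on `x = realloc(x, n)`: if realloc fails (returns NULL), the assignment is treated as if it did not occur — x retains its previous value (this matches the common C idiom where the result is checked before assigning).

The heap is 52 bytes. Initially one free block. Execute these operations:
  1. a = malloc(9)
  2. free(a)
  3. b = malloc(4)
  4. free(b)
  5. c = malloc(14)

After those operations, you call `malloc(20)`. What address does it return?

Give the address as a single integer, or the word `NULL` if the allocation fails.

Op 1: a = malloc(9) -> a = 0; heap: [0-8 ALLOC][9-51 FREE]
Op 2: free(a) -> (freed a); heap: [0-51 FREE]
Op 3: b = malloc(4) -> b = 0; heap: [0-3 ALLOC][4-51 FREE]
Op 4: free(b) -> (freed b); heap: [0-51 FREE]
Op 5: c = malloc(14) -> c = 0; heap: [0-13 ALLOC][14-51 FREE]
malloc(20): first-fit scan over [0-13 ALLOC][14-51 FREE] -> 14

Answer: 14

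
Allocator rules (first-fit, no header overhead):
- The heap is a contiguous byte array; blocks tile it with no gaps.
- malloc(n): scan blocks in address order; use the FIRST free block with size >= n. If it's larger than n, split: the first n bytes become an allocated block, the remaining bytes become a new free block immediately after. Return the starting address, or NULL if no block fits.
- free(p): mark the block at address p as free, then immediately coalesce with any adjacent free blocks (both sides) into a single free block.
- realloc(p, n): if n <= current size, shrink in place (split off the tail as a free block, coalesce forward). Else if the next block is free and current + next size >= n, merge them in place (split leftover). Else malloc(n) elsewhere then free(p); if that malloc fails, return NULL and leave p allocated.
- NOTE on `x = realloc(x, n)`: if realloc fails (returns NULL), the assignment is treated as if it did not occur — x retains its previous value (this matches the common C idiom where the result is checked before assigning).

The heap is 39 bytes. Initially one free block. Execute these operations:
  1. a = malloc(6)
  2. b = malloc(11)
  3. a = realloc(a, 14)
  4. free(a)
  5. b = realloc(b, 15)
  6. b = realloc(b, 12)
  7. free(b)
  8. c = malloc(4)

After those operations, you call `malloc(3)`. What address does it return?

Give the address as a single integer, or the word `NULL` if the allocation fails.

Op 1: a = malloc(6) -> a = 0; heap: [0-5 ALLOC][6-38 FREE]
Op 2: b = malloc(11) -> b = 6; heap: [0-5 ALLOC][6-16 ALLOC][17-38 FREE]
Op 3: a = realloc(a, 14) -> a = 17; heap: [0-5 FREE][6-16 ALLOC][17-30 ALLOC][31-38 FREE]
Op 4: free(a) -> (freed a); heap: [0-5 FREE][6-16 ALLOC][17-38 FREE]
Op 5: b = realloc(b, 15) -> b = 6; heap: [0-5 FREE][6-20 ALLOC][21-38 FREE]
Op 6: b = realloc(b, 12) -> b = 6; heap: [0-5 FREE][6-17 ALLOC][18-38 FREE]
Op 7: free(b) -> (freed b); heap: [0-38 FREE]
Op 8: c = malloc(4) -> c = 0; heap: [0-3 ALLOC][4-38 FREE]
malloc(3): first-fit scan over [0-3 ALLOC][4-38 FREE] -> 4

Answer: 4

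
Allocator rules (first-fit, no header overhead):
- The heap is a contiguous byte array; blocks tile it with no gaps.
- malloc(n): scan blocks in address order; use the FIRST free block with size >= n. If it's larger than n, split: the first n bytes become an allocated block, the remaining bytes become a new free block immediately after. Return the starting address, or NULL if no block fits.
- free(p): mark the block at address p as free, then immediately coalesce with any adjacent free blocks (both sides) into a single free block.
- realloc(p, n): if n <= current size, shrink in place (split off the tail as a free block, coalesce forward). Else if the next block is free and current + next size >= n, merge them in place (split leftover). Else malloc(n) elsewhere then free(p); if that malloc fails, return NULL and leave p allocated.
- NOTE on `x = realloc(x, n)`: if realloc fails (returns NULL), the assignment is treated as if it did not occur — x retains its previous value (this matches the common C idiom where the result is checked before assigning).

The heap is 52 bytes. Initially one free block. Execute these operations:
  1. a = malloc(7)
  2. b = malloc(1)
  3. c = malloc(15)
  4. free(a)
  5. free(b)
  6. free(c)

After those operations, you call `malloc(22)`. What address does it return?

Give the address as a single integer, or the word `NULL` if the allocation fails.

Op 1: a = malloc(7) -> a = 0; heap: [0-6 ALLOC][7-51 FREE]
Op 2: b = malloc(1) -> b = 7; heap: [0-6 ALLOC][7-7 ALLOC][8-51 FREE]
Op 3: c = malloc(15) -> c = 8; heap: [0-6 ALLOC][7-7 ALLOC][8-22 ALLOC][23-51 FREE]
Op 4: free(a) -> (freed a); heap: [0-6 FREE][7-7 ALLOC][8-22 ALLOC][23-51 FREE]
Op 5: free(b) -> (freed b); heap: [0-7 FREE][8-22 ALLOC][23-51 FREE]
Op 6: free(c) -> (freed c); heap: [0-51 FREE]
malloc(22): first-fit scan over [0-51 FREE] -> 0

Answer: 0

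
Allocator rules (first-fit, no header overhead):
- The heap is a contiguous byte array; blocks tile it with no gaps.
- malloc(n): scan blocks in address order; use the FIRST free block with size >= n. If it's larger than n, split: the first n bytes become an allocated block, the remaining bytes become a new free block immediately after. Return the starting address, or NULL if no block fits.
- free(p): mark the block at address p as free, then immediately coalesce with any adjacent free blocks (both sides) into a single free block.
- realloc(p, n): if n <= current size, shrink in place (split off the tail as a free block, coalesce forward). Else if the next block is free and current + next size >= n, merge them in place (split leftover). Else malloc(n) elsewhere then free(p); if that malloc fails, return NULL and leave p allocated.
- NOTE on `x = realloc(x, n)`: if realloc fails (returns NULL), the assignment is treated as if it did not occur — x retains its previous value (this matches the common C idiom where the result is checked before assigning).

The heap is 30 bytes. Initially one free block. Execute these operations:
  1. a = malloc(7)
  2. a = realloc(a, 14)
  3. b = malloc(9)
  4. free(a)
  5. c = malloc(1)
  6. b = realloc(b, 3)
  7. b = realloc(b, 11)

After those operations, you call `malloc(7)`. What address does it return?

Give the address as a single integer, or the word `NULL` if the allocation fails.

Answer: 1

Derivation:
Op 1: a = malloc(7) -> a = 0; heap: [0-6 ALLOC][7-29 FREE]
Op 2: a = realloc(a, 14) -> a = 0; heap: [0-13 ALLOC][14-29 FREE]
Op 3: b = malloc(9) -> b = 14; heap: [0-13 ALLOC][14-22 ALLOC][23-29 FREE]
Op 4: free(a) -> (freed a); heap: [0-13 FREE][14-22 ALLOC][23-29 FREE]
Op 5: c = malloc(1) -> c = 0; heap: [0-0 ALLOC][1-13 FREE][14-22 ALLOC][23-29 FREE]
Op 6: b = realloc(b, 3) -> b = 14; heap: [0-0 ALLOC][1-13 FREE][14-16 ALLOC][17-29 FREE]
Op 7: b = realloc(b, 11) -> b = 14; heap: [0-0 ALLOC][1-13 FREE][14-24 ALLOC][25-29 FREE]
malloc(7): first-fit scan over [0-0 ALLOC][1-13 FREE][14-24 ALLOC][25-29 FREE] -> 1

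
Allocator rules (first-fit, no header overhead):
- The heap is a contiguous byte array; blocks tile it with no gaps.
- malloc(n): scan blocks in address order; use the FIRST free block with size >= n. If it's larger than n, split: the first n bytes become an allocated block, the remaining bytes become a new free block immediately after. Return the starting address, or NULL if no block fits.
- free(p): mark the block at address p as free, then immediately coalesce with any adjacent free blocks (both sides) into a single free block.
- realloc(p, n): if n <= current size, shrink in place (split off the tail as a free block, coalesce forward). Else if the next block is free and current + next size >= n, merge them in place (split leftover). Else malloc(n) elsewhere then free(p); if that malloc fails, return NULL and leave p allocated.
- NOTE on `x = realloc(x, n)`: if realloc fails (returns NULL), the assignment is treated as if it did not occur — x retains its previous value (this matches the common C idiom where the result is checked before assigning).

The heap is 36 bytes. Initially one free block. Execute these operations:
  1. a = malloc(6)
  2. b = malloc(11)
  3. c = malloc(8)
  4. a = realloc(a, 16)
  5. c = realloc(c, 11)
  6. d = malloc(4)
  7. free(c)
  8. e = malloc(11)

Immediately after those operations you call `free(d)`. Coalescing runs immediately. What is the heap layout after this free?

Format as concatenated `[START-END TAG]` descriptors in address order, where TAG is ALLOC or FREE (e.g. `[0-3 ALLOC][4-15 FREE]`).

Op 1: a = malloc(6) -> a = 0; heap: [0-5 ALLOC][6-35 FREE]
Op 2: b = malloc(11) -> b = 6; heap: [0-5 ALLOC][6-16 ALLOC][17-35 FREE]
Op 3: c = malloc(8) -> c = 17; heap: [0-5 ALLOC][6-16 ALLOC][17-24 ALLOC][25-35 FREE]
Op 4: a = realloc(a, 16) -> NULL (a unchanged); heap: [0-5 ALLOC][6-16 ALLOC][17-24 ALLOC][25-35 FREE]
Op 5: c = realloc(c, 11) -> c = 17; heap: [0-5 ALLOC][6-16 ALLOC][17-27 ALLOC][28-35 FREE]
Op 6: d = malloc(4) -> d = 28; heap: [0-5 ALLOC][6-16 ALLOC][17-27 ALLOC][28-31 ALLOC][32-35 FREE]
Op 7: free(c) -> (freed c); heap: [0-5 ALLOC][6-16 ALLOC][17-27 FREE][28-31 ALLOC][32-35 FREE]
Op 8: e = malloc(11) -> e = 17; heap: [0-5 ALLOC][6-16 ALLOC][17-27 ALLOC][28-31 ALLOC][32-35 FREE]
free(d): d = 28 -> block [28-31 ALLOC]; mark free, coalesce with adjacent free neighbors -> [0-5 ALLOC][6-16 ALLOC][17-27 ALLOC][28-35 FREE]

Answer: [0-5 ALLOC][6-16 ALLOC][17-27 ALLOC][28-35 FREE]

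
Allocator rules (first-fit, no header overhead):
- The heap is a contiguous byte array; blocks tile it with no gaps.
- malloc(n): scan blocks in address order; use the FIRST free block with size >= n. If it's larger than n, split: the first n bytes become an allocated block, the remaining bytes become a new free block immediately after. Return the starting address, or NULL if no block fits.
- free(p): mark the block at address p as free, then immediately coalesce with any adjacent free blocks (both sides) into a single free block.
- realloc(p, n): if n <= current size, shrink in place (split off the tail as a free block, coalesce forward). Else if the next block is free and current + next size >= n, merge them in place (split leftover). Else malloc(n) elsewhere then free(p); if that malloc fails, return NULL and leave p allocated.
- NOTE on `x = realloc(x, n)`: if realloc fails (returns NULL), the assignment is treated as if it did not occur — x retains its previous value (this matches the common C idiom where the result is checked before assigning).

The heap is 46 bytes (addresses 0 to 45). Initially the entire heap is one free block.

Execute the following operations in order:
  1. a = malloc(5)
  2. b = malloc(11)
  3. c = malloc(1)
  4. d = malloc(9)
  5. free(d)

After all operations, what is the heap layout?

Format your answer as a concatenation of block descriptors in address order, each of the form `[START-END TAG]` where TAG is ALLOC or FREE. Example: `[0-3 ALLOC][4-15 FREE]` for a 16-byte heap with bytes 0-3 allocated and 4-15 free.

Op 1: a = malloc(5) -> a = 0; heap: [0-4 ALLOC][5-45 FREE]
Op 2: b = malloc(11) -> b = 5; heap: [0-4 ALLOC][5-15 ALLOC][16-45 FREE]
Op 3: c = malloc(1) -> c = 16; heap: [0-4 ALLOC][5-15 ALLOC][16-16 ALLOC][17-45 FREE]
Op 4: d = malloc(9) -> d = 17; heap: [0-4 ALLOC][5-15 ALLOC][16-16 ALLOC][17-25 ALLOC][26-45 FREE]
Op 5: free(d) -> (freed d); heap: [0-4 ALLOC][5-15 ALLOC][16-16 ALLOC][17-45 FREE]

Answer: [0-4 ALLOC][5-15 ALLOC][16-16 ALLOC][17-45 FREE]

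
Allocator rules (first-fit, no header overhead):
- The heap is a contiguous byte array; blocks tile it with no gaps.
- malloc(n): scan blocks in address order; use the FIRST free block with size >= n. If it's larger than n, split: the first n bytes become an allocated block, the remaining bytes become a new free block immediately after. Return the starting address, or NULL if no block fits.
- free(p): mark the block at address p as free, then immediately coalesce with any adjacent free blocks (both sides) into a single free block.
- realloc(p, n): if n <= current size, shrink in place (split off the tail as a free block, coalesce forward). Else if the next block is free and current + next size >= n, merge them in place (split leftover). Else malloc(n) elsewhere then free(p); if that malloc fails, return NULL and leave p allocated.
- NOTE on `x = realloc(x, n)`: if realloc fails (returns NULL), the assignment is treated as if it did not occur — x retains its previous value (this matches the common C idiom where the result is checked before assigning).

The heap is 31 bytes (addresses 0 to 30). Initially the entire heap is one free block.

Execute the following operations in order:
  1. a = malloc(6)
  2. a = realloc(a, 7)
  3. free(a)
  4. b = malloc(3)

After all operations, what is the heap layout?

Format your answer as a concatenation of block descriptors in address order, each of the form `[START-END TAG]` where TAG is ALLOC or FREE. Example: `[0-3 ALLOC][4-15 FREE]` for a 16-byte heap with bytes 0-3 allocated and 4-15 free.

Op 1: a = malloc(6) -> a = 0; heap: [0-5 ALLOC][6-30 FREE]
Op 2: a = realloc(a, 7) -> a = 0; heap: [0-6 ALLOC][7-30 FREE]
Op 3: free(a) -> (freed a); heap: [0-30 FREE]
Op 4: b = malloc(3) -> b = 0; heap: [0-2 ALLOC][3-30 FREE]

Answer: [0-2 ALLOC][3-30 FREE]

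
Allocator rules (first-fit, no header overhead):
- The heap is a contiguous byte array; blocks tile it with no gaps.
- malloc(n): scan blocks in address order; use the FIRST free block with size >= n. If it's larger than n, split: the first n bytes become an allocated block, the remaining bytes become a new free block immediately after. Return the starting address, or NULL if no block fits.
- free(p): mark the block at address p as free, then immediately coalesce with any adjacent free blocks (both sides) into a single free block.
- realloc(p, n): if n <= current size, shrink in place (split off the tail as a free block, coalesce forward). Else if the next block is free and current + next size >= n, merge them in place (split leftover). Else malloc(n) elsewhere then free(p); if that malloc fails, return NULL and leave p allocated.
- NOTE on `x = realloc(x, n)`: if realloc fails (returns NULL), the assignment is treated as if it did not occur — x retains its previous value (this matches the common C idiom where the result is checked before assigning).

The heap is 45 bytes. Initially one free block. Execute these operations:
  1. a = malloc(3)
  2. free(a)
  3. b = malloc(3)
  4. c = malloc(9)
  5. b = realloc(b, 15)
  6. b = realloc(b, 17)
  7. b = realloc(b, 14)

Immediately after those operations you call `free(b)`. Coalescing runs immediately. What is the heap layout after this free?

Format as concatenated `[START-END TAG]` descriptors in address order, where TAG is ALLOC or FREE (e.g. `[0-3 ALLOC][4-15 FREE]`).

Op 1: a = malloc(3) -> a = 0; heap: [0-2 ALLOC][3-44 FREE]
Op 2: free(a) -> (freed a); heap: [0-44 FREE]
Op 3: b = malloc(3) -> b = 0; heap: [0-2 ALLOC][3-44 FREE]
Op 4: c = malloc(9) -> c = 3; heap: [0-2 ALLOC][3-11 ALLOC][12-44 FREE]
Op 5: b = realloc(b, 15) -> b = 12; heap: [0-2 FREE][3-11 ALLOC][12-26 ALLOC][27-44 FREE]
Op 6: b = realloc(b, 17) -> b = 12; heap: [0-2 FREE][3-11 ALLOC][12-28 ALLOC][29-44 FREE]
Op 7: b = realloc(b, 14) -> b = 12; heap: [0-2 FREE][3-11 ALLOC][12-25 ALLOC][26-44 FREE]
free(b): b = 12 -> block [12-25 ALLOC]; mark free, coalesce with adjacent free neighbors -> [0-2 FREE][3-11 ALLOC][12-44 FREE]

Answer: [0-2 FREE][3-11 ALLOC][12-44 FREE]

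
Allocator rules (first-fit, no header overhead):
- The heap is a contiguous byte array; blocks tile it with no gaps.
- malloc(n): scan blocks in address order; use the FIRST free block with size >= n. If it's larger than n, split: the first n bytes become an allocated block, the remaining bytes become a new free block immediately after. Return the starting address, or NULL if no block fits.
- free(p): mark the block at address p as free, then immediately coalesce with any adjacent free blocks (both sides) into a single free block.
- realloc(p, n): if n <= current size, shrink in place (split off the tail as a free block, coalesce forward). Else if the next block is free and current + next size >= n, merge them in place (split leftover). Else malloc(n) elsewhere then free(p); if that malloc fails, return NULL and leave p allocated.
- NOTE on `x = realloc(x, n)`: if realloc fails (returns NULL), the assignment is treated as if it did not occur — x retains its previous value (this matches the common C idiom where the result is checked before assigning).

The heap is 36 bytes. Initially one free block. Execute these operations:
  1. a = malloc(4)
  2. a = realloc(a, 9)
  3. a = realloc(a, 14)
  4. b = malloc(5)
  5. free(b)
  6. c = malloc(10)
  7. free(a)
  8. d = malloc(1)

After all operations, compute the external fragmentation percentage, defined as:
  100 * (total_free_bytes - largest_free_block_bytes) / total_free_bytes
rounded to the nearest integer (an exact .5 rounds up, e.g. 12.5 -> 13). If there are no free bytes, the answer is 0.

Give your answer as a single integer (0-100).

Answer: 48

Derivation:
Op 1: a = malloc(4) -> a = 0; heap: [0-3 ALLOC][4-35 FREE]
Op 2: a = realloc(a, 9) -> a = 0; heap: [0-8 ALLOC][9-35 FREE]
Op 3: a = realloc(a, 14) -> a = 0; heap: [0-13 ALLOC][14-35 FREE]
Op 4: b = malloc(5) -> b = 14; heap: [0-13 ALLOC][14-18 ALLOC][19-35 FREE]
Op 5: free(b) -> (freed b); heap: [0-13 ALLOC][14-35 FREE]
Op 6: c = malloc(10) -> c = 14; heap: [0-13 ALLOC][14-23 ALLOC][24-35 FREE]
Op 7: free(a) -> (freed a); heap: [0-13 FREE][14-23 ALLOC][24-35 FREE]
Op 8: d = malloc(1) -> d = 0; heap: [0-0 ALLOC][1-13 FREE][14-23 ALLOC][24-35 FREE]
Free blocks: [13 12] total_free=25 largest=13 -> 100*(25-13)/25 = 1200/25 = 48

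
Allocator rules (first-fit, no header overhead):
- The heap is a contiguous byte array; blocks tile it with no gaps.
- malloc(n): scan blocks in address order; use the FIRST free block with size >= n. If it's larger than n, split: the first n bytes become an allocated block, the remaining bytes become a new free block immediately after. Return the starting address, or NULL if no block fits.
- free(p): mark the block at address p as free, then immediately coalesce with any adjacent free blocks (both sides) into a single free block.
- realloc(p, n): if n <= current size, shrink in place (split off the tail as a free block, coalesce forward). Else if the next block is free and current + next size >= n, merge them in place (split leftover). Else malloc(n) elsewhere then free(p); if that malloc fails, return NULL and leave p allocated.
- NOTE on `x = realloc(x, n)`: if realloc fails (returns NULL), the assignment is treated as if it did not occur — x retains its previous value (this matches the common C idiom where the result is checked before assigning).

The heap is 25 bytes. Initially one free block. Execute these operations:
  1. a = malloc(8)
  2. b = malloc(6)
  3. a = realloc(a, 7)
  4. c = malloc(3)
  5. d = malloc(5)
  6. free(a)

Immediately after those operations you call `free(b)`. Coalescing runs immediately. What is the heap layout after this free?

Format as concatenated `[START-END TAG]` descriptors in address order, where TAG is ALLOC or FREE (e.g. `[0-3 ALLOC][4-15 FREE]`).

Op 1: a = malloc(8) -> a = 0; heap: [0-7 ALLOC][8-24 FREE]
Op 2: b = malloc(6) -> b = 8; heap: [0-7 ALLOC][8-13 ALLOC][14-24 FREE]
Op 3: a = realloc(a, 7) -> a = 0; heap: [0-6 ALLOC][7-7 FREE][8-13 ALLOC][14-24 FREE]
Op 4: c = malloc(3) -> c = 14; heap: [0-6 ALLOC][7-7 FREE][8-13 ALLOC][14-16 ALLOC][17-24 FREE]
Op 5: d = malloc(5) -> d = 17; heap: [0-6 ALLOC][7-7 FREE][8-13 ALLOC][14-16 ALLOC][17-21 ALLOC][22-24 FREE]
Op 6: free(a) -> (freed a); heap: [0-7 FREE][8-13 ALLOC][14-16 ALLOC][17-21 ALLOC][22-24 FREE]
free(b): b = 8 -> block [8-13 ALLOC]; mark free, coalesce with adjacent free neighbors -> [0-13 FREE][14-16 ALLOC][17-21 ALLOC][22-24 FREE]

Answer: [0-13 FREE][14-16 ALLOC][17-21 ALLOC][22-24 FREE]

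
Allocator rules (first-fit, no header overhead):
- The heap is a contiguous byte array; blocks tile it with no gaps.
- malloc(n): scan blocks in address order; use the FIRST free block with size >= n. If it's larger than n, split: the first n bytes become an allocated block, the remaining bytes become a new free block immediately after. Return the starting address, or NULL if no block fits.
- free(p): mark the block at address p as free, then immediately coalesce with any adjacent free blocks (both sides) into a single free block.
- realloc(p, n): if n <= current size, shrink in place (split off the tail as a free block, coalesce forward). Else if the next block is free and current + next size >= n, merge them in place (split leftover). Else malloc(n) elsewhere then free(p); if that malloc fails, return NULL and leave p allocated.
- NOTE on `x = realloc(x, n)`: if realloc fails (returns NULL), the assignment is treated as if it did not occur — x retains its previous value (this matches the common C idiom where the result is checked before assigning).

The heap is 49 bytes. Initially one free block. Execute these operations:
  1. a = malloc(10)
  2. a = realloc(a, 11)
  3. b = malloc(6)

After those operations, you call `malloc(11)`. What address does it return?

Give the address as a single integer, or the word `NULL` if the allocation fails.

Answer: 17

Derivation:
Op 1: a = malloc(10) -> a = 0; heap: [0-9 ALLOC][10-48 FREE]
Op 2: a = realloc(a, 11) -> a = 0; heap: [0-10 ALLOC][11-48 FREE]
Op 3: b = malloc(6) -> b = 11; heap: [0-10 ALLOC][11-16 ALLOC][17-48 FREE]
malloc(11): first-fit scan over [0-10 ALLOC][11-16 ALLOC][17-48 FREE] -> 17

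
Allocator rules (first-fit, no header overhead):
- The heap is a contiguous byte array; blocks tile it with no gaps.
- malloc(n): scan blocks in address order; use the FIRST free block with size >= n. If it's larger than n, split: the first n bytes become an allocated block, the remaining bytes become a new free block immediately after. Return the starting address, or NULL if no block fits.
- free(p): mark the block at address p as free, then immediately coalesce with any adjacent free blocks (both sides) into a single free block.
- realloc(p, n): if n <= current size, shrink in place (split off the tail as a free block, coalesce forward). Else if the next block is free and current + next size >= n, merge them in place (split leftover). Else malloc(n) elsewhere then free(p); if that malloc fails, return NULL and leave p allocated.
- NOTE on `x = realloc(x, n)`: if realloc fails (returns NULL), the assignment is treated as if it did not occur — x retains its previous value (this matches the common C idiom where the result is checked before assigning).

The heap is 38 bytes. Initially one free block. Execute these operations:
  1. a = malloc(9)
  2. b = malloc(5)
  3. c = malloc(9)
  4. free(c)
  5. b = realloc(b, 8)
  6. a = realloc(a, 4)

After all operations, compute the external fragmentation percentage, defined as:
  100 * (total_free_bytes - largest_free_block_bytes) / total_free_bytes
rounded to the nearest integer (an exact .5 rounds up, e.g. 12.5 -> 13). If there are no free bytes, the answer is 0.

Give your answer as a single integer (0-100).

Op 1: a = malloc(9) -> a = 0; heap: [0-8 ALLOC][9-37 FREE]
Op 2: b = malloc(5) -> b = 9; heap: [0-8 ALLOC][9-13 ALLOC][14-37 FREE]
Op 3: c = malloc(9) -> c = 14; heap: [0-8 ALLOC][9-13 ALLOC][14-22 ALLOC][23-37 FREE]
Op 4: free(c) -> (freed c); heap: [0-8 ALLOC][9-13 ALLOC][14-37 FREE]
Op 5: b = realloc(b, 8) -> b = 9; heap: [0-8 ALLOC][9-16 ALLOC][17-37 FREE]
Op 6: a = realloc(a, 4) -> a = 0; heap: [0-3 ALLOC][4-8 FREE][9-16 ALLOC][17-37 FREE]
Free blocks: [5 21] total_free=26 largest=21 -> 100*(26-21)/26 = 500/26 ≈ 19.231 -> rounds to 19

Answer: 19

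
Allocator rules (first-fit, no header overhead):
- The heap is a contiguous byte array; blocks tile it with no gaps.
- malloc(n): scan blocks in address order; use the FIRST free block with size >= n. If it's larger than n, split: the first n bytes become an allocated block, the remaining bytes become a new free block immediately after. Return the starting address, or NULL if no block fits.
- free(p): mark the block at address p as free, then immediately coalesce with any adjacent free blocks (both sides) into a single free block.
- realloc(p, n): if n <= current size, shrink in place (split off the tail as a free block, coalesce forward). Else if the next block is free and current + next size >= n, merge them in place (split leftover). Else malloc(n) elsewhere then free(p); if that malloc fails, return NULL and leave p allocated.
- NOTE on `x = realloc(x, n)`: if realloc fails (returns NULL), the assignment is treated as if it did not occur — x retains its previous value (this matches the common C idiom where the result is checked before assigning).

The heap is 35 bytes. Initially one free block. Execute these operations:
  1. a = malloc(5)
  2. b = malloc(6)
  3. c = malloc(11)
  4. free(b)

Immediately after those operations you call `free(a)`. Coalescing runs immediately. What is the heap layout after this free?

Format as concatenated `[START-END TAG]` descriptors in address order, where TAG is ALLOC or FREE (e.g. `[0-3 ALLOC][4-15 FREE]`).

Op 1: a = malloc(5) -> a = 0; heap: [0-4 ALLOC][5-34 FREE]
Op 2: b = malloc(6) -> b = 5; heap: [0-4 ALLOC][5-10 ALLOC][11-34 FREE]
Op 3: c = malloc(11) -> c = 11; heap: [0-4 ALLOC][5-10 ALLOC][11-21 ALLOC][22-34 FREE]
Op 4: free(b) -> (freed b); heap: [0-4 ALLOC][5-10 FREE][11-21 ALLOC][22-34 FREE]
free(a): a = 0 -> block [0-4 ALLOC]; mark free, coalesce with adjacent free neighbors -> [0-10 FREE][11-21 ALLOC][22-34 FREE]

Answer: [0-10 FREE][11-21 ALLOC][22-34 FREE]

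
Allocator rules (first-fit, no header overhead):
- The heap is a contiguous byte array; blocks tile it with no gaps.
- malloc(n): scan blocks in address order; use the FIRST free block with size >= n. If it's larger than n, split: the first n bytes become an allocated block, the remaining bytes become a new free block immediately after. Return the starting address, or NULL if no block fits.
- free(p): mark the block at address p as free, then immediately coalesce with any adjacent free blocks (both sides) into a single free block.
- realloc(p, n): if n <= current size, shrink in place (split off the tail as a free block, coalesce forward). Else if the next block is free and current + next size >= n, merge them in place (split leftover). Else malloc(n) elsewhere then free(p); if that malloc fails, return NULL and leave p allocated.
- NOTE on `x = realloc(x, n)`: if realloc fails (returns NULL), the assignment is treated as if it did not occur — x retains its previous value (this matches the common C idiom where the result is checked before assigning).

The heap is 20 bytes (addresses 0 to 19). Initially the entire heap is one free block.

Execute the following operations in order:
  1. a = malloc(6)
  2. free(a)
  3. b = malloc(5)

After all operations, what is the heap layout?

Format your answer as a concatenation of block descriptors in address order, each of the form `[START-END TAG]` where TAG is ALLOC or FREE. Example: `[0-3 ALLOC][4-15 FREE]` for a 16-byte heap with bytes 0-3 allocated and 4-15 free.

Answer: [0-4 ALLOC][5-19 FREE]

Derivation:
Op 1: a = malloc(6) -> a = 0; heap: [0-5 ALLOC][6-19 FREE]
Op 2: free(a) -> (freed a); heap: [0-19 FREE]
Op 3: b = malloc(5) -> b = 0; heap: [0-4 ALLOC][5-19 FREE]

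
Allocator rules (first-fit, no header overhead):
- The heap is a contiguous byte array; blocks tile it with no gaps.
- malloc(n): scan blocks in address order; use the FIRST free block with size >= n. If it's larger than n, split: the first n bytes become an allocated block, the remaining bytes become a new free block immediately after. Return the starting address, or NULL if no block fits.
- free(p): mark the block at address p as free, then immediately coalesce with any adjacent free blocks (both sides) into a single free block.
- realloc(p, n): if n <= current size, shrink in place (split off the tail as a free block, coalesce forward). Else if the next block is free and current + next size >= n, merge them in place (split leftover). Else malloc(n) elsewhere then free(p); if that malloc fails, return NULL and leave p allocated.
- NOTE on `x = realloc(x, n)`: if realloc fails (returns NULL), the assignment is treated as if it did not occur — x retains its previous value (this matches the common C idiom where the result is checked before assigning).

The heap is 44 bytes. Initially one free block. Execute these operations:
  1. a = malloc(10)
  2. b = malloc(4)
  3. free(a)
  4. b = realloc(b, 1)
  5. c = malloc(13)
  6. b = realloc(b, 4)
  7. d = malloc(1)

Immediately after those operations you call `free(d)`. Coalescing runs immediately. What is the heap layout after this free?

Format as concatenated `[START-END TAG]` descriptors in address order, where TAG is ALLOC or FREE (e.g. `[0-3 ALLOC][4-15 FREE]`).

Answer: [0-3 ALLOC][4-10 FREE][11-23 ALLOC][24-43 FREE]

Derivation:
Op 1: a = malloc(10) -> a = 0; heap: [0-9 ALLOC][10-43 FREE]
Op 2: b = malloc(4) -> b = 10; heap: [0-9 ALLOC][10-13 ALLOC][14-43 FREE]
Op 3: free(a) -> (freed a); heap: [0-9 FREE][10-13 ALLOC][14-43 FREE]
Op 4: b = realloc(b, 1) -> b = 10; heap: [0-9 FREE][10-10 ALLOC][11-43 FREE]
Op 5: c = malloc(13) -> c = 11; heap: [0-9 FREE][10-10 ALLOC][11-23 ALLOC][24-43 FREE]
Op 6: b = realloc(b, 4) -> b = 0; heap: [0-3 ALLOC][4-10 FREE][11-23 ALLOC][24-43 FREE]
Op 7: d = malloc(1) -> d = 4; heap: [0-3 ALLOC][4-4 ALLOC][5-10 FREE][11-23 ALLOC][24-43 FREE]
free(d): d = 4 -> block [4-4 ALLOC]; mark free, coalesce with adjacent free neighbors -> [0-3 ALLOC][4-10 FREE][11-23 ALLOC][24-43 FREE]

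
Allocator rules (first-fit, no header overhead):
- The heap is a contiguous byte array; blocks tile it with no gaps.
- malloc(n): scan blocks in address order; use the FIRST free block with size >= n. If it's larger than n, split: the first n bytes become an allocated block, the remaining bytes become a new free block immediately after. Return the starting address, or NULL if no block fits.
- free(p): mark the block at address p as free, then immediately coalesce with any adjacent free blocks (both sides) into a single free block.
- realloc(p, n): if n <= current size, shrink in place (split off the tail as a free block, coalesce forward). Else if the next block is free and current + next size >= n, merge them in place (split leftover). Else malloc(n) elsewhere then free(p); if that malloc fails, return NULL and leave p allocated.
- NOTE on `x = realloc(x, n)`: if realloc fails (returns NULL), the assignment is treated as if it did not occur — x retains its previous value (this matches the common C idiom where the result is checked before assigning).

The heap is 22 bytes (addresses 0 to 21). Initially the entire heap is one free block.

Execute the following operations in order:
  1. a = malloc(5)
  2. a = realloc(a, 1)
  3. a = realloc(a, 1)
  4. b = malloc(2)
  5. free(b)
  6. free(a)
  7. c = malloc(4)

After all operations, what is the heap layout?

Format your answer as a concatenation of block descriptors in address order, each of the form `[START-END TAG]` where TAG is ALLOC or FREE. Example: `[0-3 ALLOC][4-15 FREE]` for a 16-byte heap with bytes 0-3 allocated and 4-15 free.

Answer: [0-3 ALLOC][4-21 FREE]

Derivation:
Op 1: a = malloc(5) -> a = 0; heap: [0-4 ALLOC][5-21 FREE]
Op 2: a = realloc(a, 1) -> a = 0; heap: [0-0 ALLOC][1-21 FREE]
Op 3: a = realloc(a, 1) -> a = 0; heap: [0-0 ALLOC][1-21 FREE]
Op 4: b = malloc(2) -> b = 1; heap: [0-0 ALLOC][1-2 ALLOC][3-21 FREE]
Op 5: free(b) -> (freed b); heap: [0-0 ALLOC][1-21 FREE]
Op 6: free(a) -> (freed a); heap: [0-21 FREE]
Op 7: c = malloc(4) -> c = 0; heap: [0-3 ALLOC][4-21 FREE]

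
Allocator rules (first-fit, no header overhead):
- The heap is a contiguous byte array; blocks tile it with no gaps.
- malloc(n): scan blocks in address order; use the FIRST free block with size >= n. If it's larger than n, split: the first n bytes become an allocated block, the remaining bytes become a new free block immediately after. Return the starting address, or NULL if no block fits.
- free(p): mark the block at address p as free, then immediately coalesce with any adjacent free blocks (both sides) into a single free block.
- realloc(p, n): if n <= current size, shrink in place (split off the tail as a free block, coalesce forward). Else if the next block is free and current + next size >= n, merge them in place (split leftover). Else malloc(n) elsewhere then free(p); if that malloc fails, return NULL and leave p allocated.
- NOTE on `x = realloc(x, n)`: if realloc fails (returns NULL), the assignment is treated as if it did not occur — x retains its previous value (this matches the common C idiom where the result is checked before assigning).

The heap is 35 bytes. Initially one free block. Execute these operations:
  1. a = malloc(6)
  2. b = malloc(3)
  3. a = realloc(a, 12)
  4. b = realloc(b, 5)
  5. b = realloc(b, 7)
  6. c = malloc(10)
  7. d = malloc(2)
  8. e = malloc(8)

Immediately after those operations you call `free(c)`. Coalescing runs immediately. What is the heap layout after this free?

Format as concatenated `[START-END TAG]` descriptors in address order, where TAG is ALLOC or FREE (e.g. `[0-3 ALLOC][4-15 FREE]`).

Answer: [0-6 ALLOC][7-8 ALLOC][9-20 ALLOC][21-34 FREE]

Derivation:
Op 1: a = malloc(6) -> a = 0; heap: [0-5 ALLOC][6-34 FREE]
Op 2: b = malloc(3) -> b = 6; heap: [0-5 ALLOC][6-8 ALLOC][9-34 FREE]
Op 3: a = realloc(a, 12) -> a = 9; heap: [0-5 FREE][6-8 ALLOC][9-20 ALLOC][21-34 FREE]
Op 4: b = realloc(b, 5) -> b = 0; heap: [0-4 ALLOC][5-8 FREE][9-20 ALLOC][21-34 FREE]
Op 5: b = realloc(b, 7) -> b = 0; heap: [0-6 ALLOC][7-8 FREE][9-20 ALLOC][21-34 FREE]
Op 6: c = malloc(10) -> c = 21; heap: [0-6 ALLOC][7-8 FREE][9-20 ALLOC][21-30 ALLOC][31-34 FREE]
Op 7: d = malloc(2) -> d = 7; heap: [0-6 ALLOC][7-8 ALLOC][9-20 ALLOC][21-30 ALLOC][31-34 FREE]
Op 8: e = malloc(8) -> e = NULL; heap: [0-6 ALLOC][7-8 ALLOC][9-20 ALLOC][21-30 ALLOC][31-34 FREE]
free(c): c = 21 -> block [21-30 ALLOC]; mark free, coalesce with adjacent free neighbors -> [0-6 ALLOC][7-8 ALLOC][9-20 ALLOC][21-34 FREE]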